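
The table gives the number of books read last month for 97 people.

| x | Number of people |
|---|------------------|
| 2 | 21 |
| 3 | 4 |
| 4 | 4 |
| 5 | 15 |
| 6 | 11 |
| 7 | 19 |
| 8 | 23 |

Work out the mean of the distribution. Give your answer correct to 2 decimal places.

Values: 2, 3, 4, 5, 6, 7, 8
Σfx = 21×2 + 4×3 + 4×4 + 15×5 + 11×6 + 19×7 + 23×8 = 528
n = Σf = 97
Mean = 528 / 97 = 5.4433

5.44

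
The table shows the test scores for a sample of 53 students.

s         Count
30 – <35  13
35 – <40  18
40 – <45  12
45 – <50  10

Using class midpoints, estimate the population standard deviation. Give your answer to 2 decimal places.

Midpoints: 32.5, 37.5, 42.5, 47.5
n = 53, Σfm = 2082.5, mean = 39.2925
Σfm² = 83281.25
Σf(m − x̄)² = Σfm² − (Σfm)²/n = 83281.25 − 2082.5²/53 = 1454.7170
Population variance = 1454.7170 / 53 = 27.4475
Standard deviation = √27.4475 = 5.2390

5.24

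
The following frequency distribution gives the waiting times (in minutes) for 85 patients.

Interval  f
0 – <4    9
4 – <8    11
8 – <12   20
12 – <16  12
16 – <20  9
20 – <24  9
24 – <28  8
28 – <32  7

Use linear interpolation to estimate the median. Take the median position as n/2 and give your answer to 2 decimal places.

12.83

Cumulative frequencies: 9, 20, 40, 52, 61, 70, 78, 85
n = 85; position = n/2 = 42.5.
This falls in the class 12 – <16: L = 12, F = 40, f = 12, h = 4.
Median ≈ 12 + ((42.5 − 40) / 12) × 4 = 12.8333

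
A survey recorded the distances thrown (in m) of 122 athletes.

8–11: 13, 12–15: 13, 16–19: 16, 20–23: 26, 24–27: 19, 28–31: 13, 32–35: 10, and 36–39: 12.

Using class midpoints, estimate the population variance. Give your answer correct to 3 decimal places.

68.661

Midpoints: 9.5, 13.5, 17.5, 21.5, 25.5, 29.5, 33.5, 37.5
n = 122, Σfm = 2791, mean = 22.8770
Σfm² = 72226.5
Σf(m − x̄)² = Σfm² − (Σfm)²/n = 72226.5 − 2791²/122 = 8376.6557
Population variance = 8376.6557 / 122 = 68.6611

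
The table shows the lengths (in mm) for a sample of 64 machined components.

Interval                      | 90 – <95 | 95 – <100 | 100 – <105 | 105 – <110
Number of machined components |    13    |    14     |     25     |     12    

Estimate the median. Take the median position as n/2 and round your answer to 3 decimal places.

Cumulative frequencies: 13, 27, 52, 64
n = 64; position = n/2 = 32.
This falls in the class 100 – <105: L = 100, F = 27, f = 25, h = 5.
Median ≈ 100 + ((32 − 27) / 25) × 5 = 101.0000

101.000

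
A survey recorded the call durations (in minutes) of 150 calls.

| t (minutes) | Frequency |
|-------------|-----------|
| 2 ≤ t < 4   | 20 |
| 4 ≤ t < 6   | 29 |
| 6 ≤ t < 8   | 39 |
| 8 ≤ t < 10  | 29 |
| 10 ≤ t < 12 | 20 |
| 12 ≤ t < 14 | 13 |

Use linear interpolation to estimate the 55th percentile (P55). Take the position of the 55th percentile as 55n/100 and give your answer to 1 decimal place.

Cumulative frequencies: 20, 49, 88, 117, 137, 150
n = 150; position = 55n/100 = 82.5.
This falls in the class 6 ≤ t < 8: L = 6, F = 49, f = 39, h = 2.
55th percentile ≈ 6 + ((82.5 − 49) / 39) × 2 = 7.7179

7.7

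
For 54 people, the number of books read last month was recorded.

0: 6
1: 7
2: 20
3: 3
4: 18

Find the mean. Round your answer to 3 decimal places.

2.370

Values: 0, 1, 2, 3, 4
Σfx = 6×0 + 7×1 + 20×2 + 3×3 + 18×4 = 128
n = Σf = 54
Mean = 128 / 54 = 2.3704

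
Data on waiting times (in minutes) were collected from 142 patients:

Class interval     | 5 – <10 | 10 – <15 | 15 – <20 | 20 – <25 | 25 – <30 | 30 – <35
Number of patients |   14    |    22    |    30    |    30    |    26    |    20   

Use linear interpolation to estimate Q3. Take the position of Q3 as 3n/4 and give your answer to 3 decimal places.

27.019

Cumulative frequencies: 14, 36, 66, 96, 122, 142
n = 142; position = 3n/4 = 106.5.
This falls in the class 25 – <30: L = 25, F = 96, f = 26, h = 5.
Upper quartile ≈ 25 + ((106.5 − 96) / 26) × 5 = 27.0192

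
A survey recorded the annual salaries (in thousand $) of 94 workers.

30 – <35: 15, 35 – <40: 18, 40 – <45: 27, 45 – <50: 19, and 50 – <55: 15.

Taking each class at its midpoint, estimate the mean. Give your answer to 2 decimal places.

Midpoints: 32.5, 37.5, 42.5, 47.5, 52.5
Σfm = 15×32.5 + 18×37.5 + 27×42.5 + 19×47.5 + 15×52.5 = 4000
n = Σf = 94
Mean = 4000 / 94 = 42.5532

42.55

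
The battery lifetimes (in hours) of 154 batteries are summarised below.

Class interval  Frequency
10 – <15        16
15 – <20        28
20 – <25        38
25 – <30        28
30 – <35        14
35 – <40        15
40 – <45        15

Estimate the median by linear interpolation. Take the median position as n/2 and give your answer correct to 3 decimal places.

Cumulative frequencies: 16, 44, 82, 110, 124, 139, 154
n = 154; position = n/2 = 77.
This falls in the class 20 – <25: L = 20, F = 44, f = 38, h = 5.
Median ≈ 20 + ((77 − 44) / 38) × 5 = 24.3421

24.342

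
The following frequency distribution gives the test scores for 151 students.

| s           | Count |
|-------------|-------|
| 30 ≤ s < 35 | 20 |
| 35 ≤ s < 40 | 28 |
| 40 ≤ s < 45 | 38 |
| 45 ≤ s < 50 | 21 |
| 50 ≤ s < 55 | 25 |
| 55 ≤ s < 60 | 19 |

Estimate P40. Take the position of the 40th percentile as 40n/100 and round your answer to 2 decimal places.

Cumulative frequencies: 20, 48, 86, 107, 132, 151
n = 151; position = 40n/100 = 60.4.
This falls in the class 40 ≤ s < 45: L = 40, F = 48, f = 38, h = 5.
40th percentile ≈ 40 + ((60.4 − 48) / 38) × 5 = 41.6316

41.63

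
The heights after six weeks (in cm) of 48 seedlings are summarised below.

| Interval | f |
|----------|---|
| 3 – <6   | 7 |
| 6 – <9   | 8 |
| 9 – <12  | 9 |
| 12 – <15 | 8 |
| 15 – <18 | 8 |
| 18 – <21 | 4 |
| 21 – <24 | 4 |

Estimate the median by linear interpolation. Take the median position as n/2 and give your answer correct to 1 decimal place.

12.0

Cumulative frequencies: 7, 15, 24, 32, 40, 44, 48
n = 48; position = n/2 = 24.
This falls in the class 9 – <12: L = 9, F = 15, f = 9, h = 3.
Median ≈ 9 + ((24 − 15) / 9) × 3 = 12.0000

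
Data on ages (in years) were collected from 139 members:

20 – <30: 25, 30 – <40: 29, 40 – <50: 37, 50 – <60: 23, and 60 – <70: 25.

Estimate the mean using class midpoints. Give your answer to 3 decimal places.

Midpoints: 25, 35, 45, 55, 65
Σfm = 25×25 + 29×35 + 37×45 + 23×55 + 25×65 = 6195
n = Σf = 139
Mean = 6195 / 139 = 44.5683

44.568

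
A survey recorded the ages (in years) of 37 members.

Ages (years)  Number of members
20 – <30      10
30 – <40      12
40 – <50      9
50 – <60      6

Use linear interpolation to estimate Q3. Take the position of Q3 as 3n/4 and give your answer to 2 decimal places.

46.39

Cumulative frequencies: 10, 22, 31, 37
n = 37; position = 3n/4 = 27.75.
This falls in the class 40 – <50: L = 40, F = 22, f = 9, h = 10.
Upper quartile ≈ 40 + ((27.75 − 22) / 9) × 10 = 46.3889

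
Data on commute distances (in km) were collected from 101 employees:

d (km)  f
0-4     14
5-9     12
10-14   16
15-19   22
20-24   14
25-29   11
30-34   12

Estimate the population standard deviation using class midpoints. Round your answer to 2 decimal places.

9.37

Midpoints: 2, 7, 12, 17, 22, 27, 32
n = 101, Σfm = 1667, mean = 16.5050
Σfm² = 36389
Σf(m − x̄)² = Σfm² − (Σfm)²/n = 36389 − 1667²/101 = 8875.2475
Population variance = 8875.2475 / 101 = 87.8737
Standard deviation = √87.8737 = 9.3741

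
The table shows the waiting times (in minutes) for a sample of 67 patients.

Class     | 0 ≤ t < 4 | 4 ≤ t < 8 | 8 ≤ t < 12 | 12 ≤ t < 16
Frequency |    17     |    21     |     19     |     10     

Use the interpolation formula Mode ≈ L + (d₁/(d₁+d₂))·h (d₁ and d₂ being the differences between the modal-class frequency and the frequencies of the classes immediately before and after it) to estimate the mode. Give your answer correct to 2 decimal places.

Modal class: 4 ≤ t < 8 (highest frequency 21).
d₁ = 21 − 17 = 4, d₂ = 21 − 19 = 2
Mode ≈ 4 + (4/(4+2)) × 4 = 4 + 2.6667 = 6.6667

6.67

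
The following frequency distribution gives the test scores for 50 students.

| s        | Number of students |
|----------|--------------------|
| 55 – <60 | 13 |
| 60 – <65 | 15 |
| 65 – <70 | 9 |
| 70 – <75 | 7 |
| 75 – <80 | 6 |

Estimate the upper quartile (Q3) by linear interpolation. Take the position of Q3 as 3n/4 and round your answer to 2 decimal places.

70.36

Cumulative frequencies: 13, 28, 37, 44, 50
n = 50; position = 3n/4 = 37.5.
This falls in the class 70 – <75: L = 70, F = 37, f = 7, h = 5.
Upper quartile ≈ 70 + ((37.5 − 37) / 7) × 5 = 70.3571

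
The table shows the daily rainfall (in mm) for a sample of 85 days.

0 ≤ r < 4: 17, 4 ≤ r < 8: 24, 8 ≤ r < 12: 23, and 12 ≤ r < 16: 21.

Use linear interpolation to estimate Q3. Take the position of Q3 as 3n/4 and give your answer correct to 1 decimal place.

12.0

Cumulative frequencies: 17, 41, 64, 85
n = 85; position = 3n/4 = 63.75.
This falls in the class 8 ≤ r < 12: L = 8, F = 41, f = 23, h = 4.
Upper quartile ≈ 8 + ((63.75 − 41) / 23) × 4 = 11.9565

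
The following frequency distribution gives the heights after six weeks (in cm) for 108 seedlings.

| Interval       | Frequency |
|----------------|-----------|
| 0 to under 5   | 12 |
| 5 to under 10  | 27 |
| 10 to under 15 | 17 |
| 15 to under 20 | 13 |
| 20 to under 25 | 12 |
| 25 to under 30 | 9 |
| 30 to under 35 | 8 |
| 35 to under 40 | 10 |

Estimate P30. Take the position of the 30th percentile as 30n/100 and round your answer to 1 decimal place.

8.8

Cumulative frequencies: 12, 39, 56, 69, 81, 90, 98, 108
n = 108; position = 30n/100 = 32.4.
This falls in the class 5 to under 10: L = 5, F = 12, f = 27, h = 5.
30th percentile ≈ 5 + ((32.4 − 12) / 27) × 5 = 8.7778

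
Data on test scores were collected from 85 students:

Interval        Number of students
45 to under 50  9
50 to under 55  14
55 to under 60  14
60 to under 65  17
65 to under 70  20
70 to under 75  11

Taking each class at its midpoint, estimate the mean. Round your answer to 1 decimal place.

Midpoints: 47.5, 52.5, 57.5, 62.5, 67.5, 72.5
Σfm = 9×47.5 + 14×52.5 + 14×57.5 + 17×62.5 + 20×67.5 + 11×72.5 = 5177.5
n = Σf = 85
Mean = 5177.5 / 85 = 60.9118

60.9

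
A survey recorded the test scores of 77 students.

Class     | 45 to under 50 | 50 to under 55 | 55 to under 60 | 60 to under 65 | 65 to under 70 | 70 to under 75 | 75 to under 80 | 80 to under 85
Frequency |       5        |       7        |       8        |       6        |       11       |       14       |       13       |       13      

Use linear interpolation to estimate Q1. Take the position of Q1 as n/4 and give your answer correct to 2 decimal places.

Cumulative frequencies: 5, 12, 20, 26, 37, 51, 64, 77
n = 77; position = n/4 = 19.25.
This falls in the class 55 to under 60: L = 55, F = 12, f = 8, h = 5.
Lower quartile ≈ 55 + ((19.25 − 12) / 8) × 5 = 59.5312

59.53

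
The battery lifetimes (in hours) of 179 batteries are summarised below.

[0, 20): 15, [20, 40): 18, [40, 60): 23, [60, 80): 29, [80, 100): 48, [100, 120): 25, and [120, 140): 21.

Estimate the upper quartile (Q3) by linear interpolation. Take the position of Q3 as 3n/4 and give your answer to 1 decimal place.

101.0

Cumulative frequencies: 15, 33, 56, 85, 133, 158, 179
n = 179; position = 3n/4 = 134.25.
This falls in the class [100, 120): L = 100, F = 133, f = 25, h = 20.
Upper quartile ≈ 100 + ((134.25 − 133) / 25) × 20 = 101.0000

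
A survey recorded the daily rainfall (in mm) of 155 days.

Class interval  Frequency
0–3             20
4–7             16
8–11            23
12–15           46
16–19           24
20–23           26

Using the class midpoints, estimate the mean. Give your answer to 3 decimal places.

12.494

Midpoints: 1.5, 5.5, 9.5, 13.5, 17.5, 21.5
Σfm = 20×1.5 + 16×5.5 + 23×9.5 + 46×13.5 + 24×17.5 + 26×21.5 = 1936.5
n = Σf = 155
Mean = 1936.5 / 155 = 12.4935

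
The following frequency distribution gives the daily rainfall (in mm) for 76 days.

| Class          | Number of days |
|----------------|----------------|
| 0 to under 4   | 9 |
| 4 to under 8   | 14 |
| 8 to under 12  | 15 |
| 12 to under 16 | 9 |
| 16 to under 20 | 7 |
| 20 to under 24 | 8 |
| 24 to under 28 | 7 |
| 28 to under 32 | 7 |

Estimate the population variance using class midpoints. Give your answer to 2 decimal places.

Midpoints: 2, 6, 10, 14, 18, 22, 26, 30
n = 76, Σfm = 1072, mean = 14.1053
Σfm² = 20976
Σf(m − x̄)² = Σfm² − (Σfm)²/n = 20976 − 1072²/76 = 5855.1579
Population variance = 5855.1579 / 76 = 77.0416

77.04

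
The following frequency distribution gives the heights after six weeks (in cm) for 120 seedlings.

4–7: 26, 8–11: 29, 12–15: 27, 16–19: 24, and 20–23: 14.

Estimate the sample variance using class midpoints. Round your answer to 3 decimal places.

27.696

Midpoints: 5.5, 9.5, 13.5, 17.5, 21.5
n = 120, Σfm = 1504, mean = 12.5333
Σfm² = 22146
Σf(m − x̄)² = Σfm² − (Σfm)²/n = 22146 − 1504²/120 = 3295.8667
Sample variance = 3295.8667 / 119 = 27.6964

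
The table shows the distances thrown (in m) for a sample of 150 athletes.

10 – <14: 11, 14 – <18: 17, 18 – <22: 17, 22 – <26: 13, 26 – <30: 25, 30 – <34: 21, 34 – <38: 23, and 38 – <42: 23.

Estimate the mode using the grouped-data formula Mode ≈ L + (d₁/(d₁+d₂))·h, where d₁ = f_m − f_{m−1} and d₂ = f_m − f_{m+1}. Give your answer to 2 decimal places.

Modal class: 26 – <30 (highest frequency 25).
d₁ = 25 − 13 = 12, d₂ = 25 − 21 = 4
Mode ≈ 26 + (12/(12+4)) × 4 = 26 + 3.0000 = 29.0000

29.00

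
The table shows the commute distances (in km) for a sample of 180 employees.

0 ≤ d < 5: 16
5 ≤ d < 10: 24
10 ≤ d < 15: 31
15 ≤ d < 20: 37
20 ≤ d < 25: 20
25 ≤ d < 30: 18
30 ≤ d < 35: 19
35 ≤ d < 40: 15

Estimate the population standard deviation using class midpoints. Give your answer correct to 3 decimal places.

10.289

Midpoints: 2.5, 7.5, 12.5, 17.5, 22.5, 27.5, 32.5, 37.5
n = 180, Σfm = 3380, mean = 18.7778
Σfm² = 82525
Σf(m − x̄)² = Σfm² − (Σfm)²/n = 82525 − 3380²/180 = 19056.1111
Population variance = 19056.1111 / 180 = 105.8673
Standard deviation = √105.8673 = 10.2892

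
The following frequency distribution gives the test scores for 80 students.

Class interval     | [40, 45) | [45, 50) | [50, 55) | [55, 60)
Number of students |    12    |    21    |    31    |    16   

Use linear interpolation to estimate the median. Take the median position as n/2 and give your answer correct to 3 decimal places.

51.129

Cumulative frequencies: 12, 33, 64, 80
n = 80; position = n/2 = 40.
This falls in the class [50, 55): L = 50, F = 33, f = 31, h = 5.
Median ≈ 50 + ((40 − 33) / 31) × 5 = 51.1290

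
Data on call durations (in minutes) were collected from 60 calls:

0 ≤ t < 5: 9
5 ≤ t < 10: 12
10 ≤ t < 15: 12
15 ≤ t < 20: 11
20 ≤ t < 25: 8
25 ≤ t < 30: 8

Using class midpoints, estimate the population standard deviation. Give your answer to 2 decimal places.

Midpoints: 2.5, 7.5, 12.5, 17.5, 22.5, 27.5
n = 60, Σfm = 855, mean = 14.2500
Σfm² = 16075
Σf(m − x̄)² = Σfm² − (Σfm)²/n = 16075 − 855²/60 = 3891.2500
Population variance = 3891.2500 / 60 = 64.8542
Standard deviation = √64.8542 = 8.0532

8.05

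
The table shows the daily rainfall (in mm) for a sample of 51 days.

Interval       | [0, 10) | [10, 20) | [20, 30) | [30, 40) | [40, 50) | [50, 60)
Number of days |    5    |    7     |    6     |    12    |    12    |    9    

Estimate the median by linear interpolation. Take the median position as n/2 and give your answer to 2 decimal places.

36.25

Cumulative frequencies: 5, 12, 18, 30, 42, 51
n = 51; position = n/2 = 25.5.
This falls in the class [30, 40): L = 30, F = 18, f = 12, h = 10.
Median ≈ 30 + ((25.5 − 18) / 12) × 10 = 36.2500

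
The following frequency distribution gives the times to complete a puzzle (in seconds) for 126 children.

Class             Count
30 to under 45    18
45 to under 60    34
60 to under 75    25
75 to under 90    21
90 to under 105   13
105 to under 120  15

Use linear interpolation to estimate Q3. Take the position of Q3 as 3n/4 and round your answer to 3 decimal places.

87.500

Cumulative frequencies: 18, 52, 77, 98, 111, 126
n = 126; position = 3n/4 = 94.5.
This falls in the class 75 to under 90: L = 75, F = 77, f = 21, h = 15.
Upper quartile ≈ 75 + ((94.5 − 77) / 21) × 15 = 87.5000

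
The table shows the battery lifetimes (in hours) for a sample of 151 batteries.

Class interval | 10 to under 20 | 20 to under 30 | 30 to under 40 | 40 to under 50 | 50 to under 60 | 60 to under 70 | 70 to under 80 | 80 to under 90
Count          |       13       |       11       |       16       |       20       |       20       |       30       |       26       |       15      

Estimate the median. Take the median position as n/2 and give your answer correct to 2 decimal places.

57.75

Cumulative frequencies: 13, 24, 40, 60, 80, 110, 136, 151
n = 151; position = n/2 = 75.5.
This falls in the class 50 to under 60: L = 50, F = 60, f = 20, h = 10.
Median ≈ 50 + ((75.5 − 60) / 20) × 10 = 57.7500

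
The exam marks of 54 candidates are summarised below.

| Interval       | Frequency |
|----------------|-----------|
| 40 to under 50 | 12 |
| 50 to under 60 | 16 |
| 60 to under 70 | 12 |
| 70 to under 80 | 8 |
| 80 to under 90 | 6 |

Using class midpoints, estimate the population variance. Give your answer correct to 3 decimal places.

Midpoints: 45, 55, 65, 75, 85
n = 54, Σfm = 3310, mean = 61.2963
Σfm² = 211750
Σf(m − x̄)² = Σfm² − (Σfm)²/n = 211750 − 3310²/54 = 8859.2593
Population variance = 8859.2593 / 54 = 164.0604

164.060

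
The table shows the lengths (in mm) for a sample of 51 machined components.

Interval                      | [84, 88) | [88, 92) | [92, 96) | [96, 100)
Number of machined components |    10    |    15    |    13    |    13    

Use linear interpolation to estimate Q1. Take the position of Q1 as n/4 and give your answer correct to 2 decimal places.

Cumulative frequencies: 10, 25, 38, 51
n = 51; position = n/4 = 12.75.
This falls in the class [88, 92): L = 88, F = 10, f = 15, h = 4.
Lower quartile ≈ 88 + ((12.75 − 10) / 15) × 4 = 88.7333

88.73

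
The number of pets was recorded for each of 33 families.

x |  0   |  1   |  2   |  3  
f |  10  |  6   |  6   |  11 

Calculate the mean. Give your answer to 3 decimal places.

Values: 0, 1, 2, 3
Σfx = 10×0 + 6×1 + 6×2 + 11×3 = 51
n = Σf = 33
Mean = 51 / 33 = 1.5455

1.545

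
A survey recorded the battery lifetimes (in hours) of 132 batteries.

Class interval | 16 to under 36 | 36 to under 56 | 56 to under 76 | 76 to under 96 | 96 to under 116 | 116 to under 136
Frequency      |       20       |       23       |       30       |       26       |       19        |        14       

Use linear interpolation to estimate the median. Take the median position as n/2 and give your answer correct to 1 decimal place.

71.3

Cumulative frequencies: 20, 43, 73, 99, 118, 132
n = 132; position = n/2 = 66.
This falls in the class 56 to under 76: L = 56, F = 43, f = 30, h = 20.
Median ≈ 56 + ((66 − 43) / 30) × 20 = 71.3333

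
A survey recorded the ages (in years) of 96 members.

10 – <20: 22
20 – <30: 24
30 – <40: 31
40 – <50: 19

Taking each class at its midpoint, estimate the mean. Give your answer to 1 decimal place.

Midpoints: 15, 25, 35, 45
Σfm = 22×15 + 24×25 + 31×35 + 19×45 = 2870
n = Σf = 96
Mean = 2870 / 96 = 29.8958

29.9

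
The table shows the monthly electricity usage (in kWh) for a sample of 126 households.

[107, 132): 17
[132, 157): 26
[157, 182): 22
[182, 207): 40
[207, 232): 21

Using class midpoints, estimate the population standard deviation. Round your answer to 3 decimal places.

32.593

Midpoints: 119.5, 144.5, 169.5, 194.5, 219.5
n = 126, Σfm = 21907, mean = 173.8651
Σfm² = 3942711.5
Σf(m − x̄)² = Σfm² − (Σfm)²/n = 3942711.5 − 21907²/126 = 133849.2063
Population variance = 133849.2063 / 126 = 1062.2953
Standard deviation = √1062.2953 = 32.5929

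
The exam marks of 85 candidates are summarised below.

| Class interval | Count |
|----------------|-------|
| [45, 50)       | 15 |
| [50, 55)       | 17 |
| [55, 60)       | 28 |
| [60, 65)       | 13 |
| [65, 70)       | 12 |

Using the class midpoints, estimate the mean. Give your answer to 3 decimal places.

Midpoints: 47.5, 52.5, 57.5, 62.5, 67.5
Σfm = 15×47.5 + 17×52.5 + 28×57.5 + 13×62.5 + 12×67.5 = 4837.5
n = Σf = 85
Mean = 4837.5 / 85 = 56.9118

56.912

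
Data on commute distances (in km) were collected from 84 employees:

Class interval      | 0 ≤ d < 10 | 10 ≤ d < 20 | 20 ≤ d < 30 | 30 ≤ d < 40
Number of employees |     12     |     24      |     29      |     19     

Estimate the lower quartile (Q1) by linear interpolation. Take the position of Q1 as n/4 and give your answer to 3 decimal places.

13.750

Cumulative frequencies: 12, 36, 65, 84
n = 84; position = n/4 = 21.
This falls in the class 10 ≤ d < 20: L = 10, F = 12, f = 24, h = 10.
Lower quartile ≈ 10 + ((21 − 12) / 24) × 10 = 13.7500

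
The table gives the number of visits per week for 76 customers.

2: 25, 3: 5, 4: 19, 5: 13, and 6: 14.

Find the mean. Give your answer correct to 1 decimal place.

Values: 2, 3, 4, 5, 6
Σfx = 25×2 + 5×3 + 19×4 + 13×5 + 14×6 = 290
n = Σf = 76
Mean = 290 / 76 = 3.8158

3.8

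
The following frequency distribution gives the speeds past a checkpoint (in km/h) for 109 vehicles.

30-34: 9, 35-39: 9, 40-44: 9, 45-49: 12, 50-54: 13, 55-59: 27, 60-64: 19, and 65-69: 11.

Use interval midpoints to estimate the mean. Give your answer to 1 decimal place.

52.2

Midpoints: 32, 37, 42, 47, 52, 57, 62, 67
Σfm = 9×32 + 9×37 + 9×42 + 12×47 + 13×52 + 27×57 + 19×62 + 11×67 = 5693
n = Σf = 109
Mean = 5693 / 109 = 52.2294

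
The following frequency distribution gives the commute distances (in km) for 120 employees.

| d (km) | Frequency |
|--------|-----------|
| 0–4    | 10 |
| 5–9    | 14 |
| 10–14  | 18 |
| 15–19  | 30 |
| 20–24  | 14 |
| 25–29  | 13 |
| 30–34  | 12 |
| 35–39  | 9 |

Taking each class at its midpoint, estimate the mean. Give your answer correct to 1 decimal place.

Midpoints: 2, 7, 12, 17, 22, 27, 32, 37
Σfm = 10×2 + 14×7 + 18×12 + 30×17 + 14×22 + 13×27 + 12×32 + 9×37 = 2220
n = Σf = 120
Mean = 2220 / 120 = 18.5000

18.5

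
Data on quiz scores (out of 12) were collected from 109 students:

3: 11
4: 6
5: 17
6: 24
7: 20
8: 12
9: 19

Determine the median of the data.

6

Cumulative frequencies: 11, 17, 34, 58, 78, 90, 109
n = 109, so the median is the value in position (n+1)/2 = 55.
Position 55 falls at value 6.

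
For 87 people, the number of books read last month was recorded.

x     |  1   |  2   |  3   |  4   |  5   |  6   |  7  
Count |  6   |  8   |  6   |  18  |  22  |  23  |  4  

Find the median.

Cumulative frequencies: 6, 14, 20, 38, 60, 83, 87
n = 87, so the median is the value in position (n+1)/2 = 44.
Position 44 falls at value 5.

5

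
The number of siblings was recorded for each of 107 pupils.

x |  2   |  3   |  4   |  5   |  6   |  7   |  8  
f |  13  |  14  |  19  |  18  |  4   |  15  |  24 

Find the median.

5

Cumulative frequencies: 13, 27, 46, 64, 68, 83, 107
n = 107, so the median is the value in position (n+1)/2 = 54.
Position 54 falls at value 5.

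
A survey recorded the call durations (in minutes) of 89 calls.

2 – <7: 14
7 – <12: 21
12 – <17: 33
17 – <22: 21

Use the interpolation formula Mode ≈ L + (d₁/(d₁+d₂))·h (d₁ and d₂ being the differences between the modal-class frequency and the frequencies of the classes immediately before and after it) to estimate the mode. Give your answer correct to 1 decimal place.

14.5

Modal class: 12 – <17 (highest frequency 33).
d₁ = 33 − 21 = 12, d₂ = 33 − 21 = 12
Mode ≈ 12 + (12/(12+12)) × 5 = 12 + 2.5000 = 14.5000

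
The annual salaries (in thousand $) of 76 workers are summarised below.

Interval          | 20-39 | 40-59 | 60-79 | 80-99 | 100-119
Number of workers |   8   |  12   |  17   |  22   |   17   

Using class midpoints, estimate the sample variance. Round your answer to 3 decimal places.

659.649

Midpoints: 29.5, 49.5, 69.5, 89.5, 109.5
n = 76, Σfm = 5842, mean = 76.8684
Σfm² = 498539
Σf(m − x̄)² = Σfm² − (Σfm)²/n = 498539 − 5842²/76 = 49473.6842
Sample variance = 49473.6842 / 75 = 659.6491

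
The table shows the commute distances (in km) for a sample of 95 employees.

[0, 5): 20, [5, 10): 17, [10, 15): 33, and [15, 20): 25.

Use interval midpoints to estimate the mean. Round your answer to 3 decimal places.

10.816

Midpoints: 2.5, 7.5, 12.5, 17.5
Σfm = 20×2.5 + 17×7.5 + 33×12.5 + 25×17.5 = 1027.5
n = Σf = 95
Mean = 1027.5 / 95 = 10.8158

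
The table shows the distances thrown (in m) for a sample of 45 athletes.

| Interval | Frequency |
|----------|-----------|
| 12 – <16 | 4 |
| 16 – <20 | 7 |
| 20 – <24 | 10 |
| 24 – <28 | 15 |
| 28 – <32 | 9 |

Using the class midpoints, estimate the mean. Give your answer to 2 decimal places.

Midpoints: 14, 18, 22, 26, 30
Σfm = 4×14 + 7×18 + 10×22 + 15×26 + 9×30 = 1062
n = Σf = 45
Mean = 1062 / 45 = 23.6000

23.60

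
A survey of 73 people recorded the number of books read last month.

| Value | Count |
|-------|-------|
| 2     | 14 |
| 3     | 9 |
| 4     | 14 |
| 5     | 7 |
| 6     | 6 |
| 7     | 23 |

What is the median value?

Cumulative frequencies: 14, 23, 37, 44, 50, 73
n = 73, so the median is the value in position (n+1)/2 = 37.
Position 37 falls at value 4.

4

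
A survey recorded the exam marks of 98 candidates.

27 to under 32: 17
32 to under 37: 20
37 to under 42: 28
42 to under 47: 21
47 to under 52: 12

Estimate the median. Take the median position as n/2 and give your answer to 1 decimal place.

Cumulative frequencies: 17, 37, 65, 86, 98
n = 98; position = n/2 = 49.
This falls in the class 37 to under 42: L = 37, F = 37, f = 28, h = 5.
Median ≈ 37 + ((49 − 37) / 28) × 5 = 39.1429

39.1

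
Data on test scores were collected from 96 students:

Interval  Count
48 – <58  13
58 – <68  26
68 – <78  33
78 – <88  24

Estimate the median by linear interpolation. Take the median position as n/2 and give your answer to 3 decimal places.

70.727

Cumulative frequencies: 13, 39, 72, 96
n = 96; position = n/2 = 48.
This falls in the class 68 – <78: L = 68, F = 39, f = 33, h = 10.
Median ≈ 68 + ((48 − 39) / 33) × 10 = 70.7273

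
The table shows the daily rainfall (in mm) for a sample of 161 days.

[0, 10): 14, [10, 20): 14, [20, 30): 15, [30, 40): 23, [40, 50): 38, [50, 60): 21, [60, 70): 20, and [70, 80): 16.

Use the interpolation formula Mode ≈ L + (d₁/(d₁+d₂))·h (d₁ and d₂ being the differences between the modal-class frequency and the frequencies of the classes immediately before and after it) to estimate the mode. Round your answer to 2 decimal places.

Modal class: [40, 50) (highest frequency 38).
d₁ = 38 − 23 = 15, d₂ = 38 − 21 = 17
Mode ≈ 40 + (15/(15+17)) × 10 = 40 + 4.6875 = 44.6875

44.69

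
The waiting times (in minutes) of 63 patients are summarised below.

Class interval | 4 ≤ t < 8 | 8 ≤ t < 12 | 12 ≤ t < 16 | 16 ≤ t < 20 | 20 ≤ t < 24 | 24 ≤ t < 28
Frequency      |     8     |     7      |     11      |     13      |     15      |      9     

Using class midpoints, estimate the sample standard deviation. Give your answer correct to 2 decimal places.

6.38

Midpoints: 6, 10, 14, 18, 22, 26
n = 63, Σfm = 1070, mean = 16.9841
Σfm² = 20700
Σf(m − x̄)² = Σfm² − (Σfm)²/n = 20700 − 1070²/63 = 2526.9841
Sample variance = 2526.9841 / 62 = 40.7578
Standard deviation = √40.7578 = 6.3842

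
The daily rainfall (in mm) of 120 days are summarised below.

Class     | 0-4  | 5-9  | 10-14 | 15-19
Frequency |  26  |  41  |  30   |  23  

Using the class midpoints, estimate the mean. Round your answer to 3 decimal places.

9.083

Midpoints: 2, 7, 12, 17
Σfm = 26×2 + 41×7 + 30×12 + 23×17 = 1090
n = Σf = 120
Mean = 1090 / 120 = 9.0833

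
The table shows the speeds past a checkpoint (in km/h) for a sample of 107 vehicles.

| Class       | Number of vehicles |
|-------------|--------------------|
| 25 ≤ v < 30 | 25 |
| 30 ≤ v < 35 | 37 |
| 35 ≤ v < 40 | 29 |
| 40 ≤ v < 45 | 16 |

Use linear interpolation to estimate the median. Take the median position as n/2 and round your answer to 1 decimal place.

33.9

Cumulative frequencies: 25, 62, 91, 107
n = 107; position = n/2 = 53.5.
This falls in the class 30 ≤ v < 35: L = 30, F = 25, f = 37, h = 5.
Median ≈ 30 + ((53.5 − 25) / 37) × 5 = 33.8514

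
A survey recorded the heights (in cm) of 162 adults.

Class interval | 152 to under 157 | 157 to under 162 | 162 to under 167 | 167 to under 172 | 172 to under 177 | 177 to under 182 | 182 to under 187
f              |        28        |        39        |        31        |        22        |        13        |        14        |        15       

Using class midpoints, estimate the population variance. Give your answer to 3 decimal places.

Midpoints: 154.5, 159.5, 164.5, 169.5, 174.5, 179.5, 184.5
n = 162, Σfm = 26924, mean = 166.1975
Σfm² = 4489010.5
Σf(m − x̄)² = Σfm² − (Σfm)²/n = 4489010.5 − 26924²/162 = 14308.1790
Population variance = 14308.1790 / 162 = 88.3221

88.322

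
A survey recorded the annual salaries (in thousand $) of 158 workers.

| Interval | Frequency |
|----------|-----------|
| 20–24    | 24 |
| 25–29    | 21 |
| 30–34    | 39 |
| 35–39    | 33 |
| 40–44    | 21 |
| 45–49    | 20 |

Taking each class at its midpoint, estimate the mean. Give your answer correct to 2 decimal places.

34.09

Midpoints: 22, 27, 32, 37, 42, 47
Σfm = 24×22 + 21×27 + 39×32 + 33×37 + 21×42 + 20×47 = 5386
n = Σf = 158
Mean = 5386 / 158 = 34.0886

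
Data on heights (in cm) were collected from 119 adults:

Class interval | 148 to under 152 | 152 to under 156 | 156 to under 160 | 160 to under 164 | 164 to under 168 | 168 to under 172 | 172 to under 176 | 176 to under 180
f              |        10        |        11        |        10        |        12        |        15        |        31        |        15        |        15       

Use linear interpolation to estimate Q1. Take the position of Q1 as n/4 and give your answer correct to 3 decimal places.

Cumulative frequencies: 10, 21, 31, 43, 58, 89, 104, 119
n = 119; position = n/4 = 29.75.
This falls in the class 156 to under 160: L = 156, F = 21, f = 10, h = 4.
Lower quartile ≈ 156 + ((29.75 − 21) / 10) × 4 = 159.5000

159.500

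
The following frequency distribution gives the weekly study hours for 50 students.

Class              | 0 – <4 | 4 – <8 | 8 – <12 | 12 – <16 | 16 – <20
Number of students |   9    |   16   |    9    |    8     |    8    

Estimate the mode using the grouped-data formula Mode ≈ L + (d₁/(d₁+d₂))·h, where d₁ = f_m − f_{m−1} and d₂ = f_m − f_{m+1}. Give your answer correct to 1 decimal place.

Modal class: 4 – <8 (highest frequency 16).
d₁ = 16 − 9 = 7, d₂ = 16 − 9 = 7
Mode ≈ 4 + (7/(7+7)) × 4 = 4 + 2.0000 = 6.0000

6.0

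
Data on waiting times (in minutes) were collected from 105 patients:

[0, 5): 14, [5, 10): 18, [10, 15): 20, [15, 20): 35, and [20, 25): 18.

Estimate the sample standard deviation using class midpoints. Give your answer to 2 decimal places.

Midpoints: 2.5, 7.5, 12.5, 17.5, 22.5
n = 105, Σfm = 1437.5, mean = 13.6905
Σfm² = 24056.25
Σf(m − x̄)² = Σfm² − (Σfm)²/n = 24056.25 − 1437.5²/105 = 4376.1905
Sample variance = 4376.1905 / 104 = 42.0788
Standard deviation = √42.0788 = 6.4868

6.49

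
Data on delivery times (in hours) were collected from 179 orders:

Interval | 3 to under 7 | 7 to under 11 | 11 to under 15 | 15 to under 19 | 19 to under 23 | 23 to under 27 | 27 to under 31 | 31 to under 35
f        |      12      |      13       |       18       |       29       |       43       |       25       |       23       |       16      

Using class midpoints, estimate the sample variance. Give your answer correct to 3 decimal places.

59.768

Midpoints: 5, 9, 13, 17, 21, 25, 29, 33
n = 179, Σfm = 3627, mean = 20.2626
Σfm² = 84131
Σf(m − x̄)² = Σfm² − (Σfm)²/n = 84131 − 3627²/179 = 10638.6592
Sample variance = 10638.6592 / 178 = 59.7677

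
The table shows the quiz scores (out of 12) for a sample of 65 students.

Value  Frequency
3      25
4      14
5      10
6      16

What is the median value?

Cumulative frequencies: 25, 39, 49, 65
n = 65, so the median is the value in position (n+1)/2 = 33.
Position 33 falls at value 4.

4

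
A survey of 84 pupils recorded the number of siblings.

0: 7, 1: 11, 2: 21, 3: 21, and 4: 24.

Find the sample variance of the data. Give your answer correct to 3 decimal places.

1.602

Values: 0, 1, 2, 3, 4
n = 84, Σfx = 212, mean = 2.5238
Σfx² = 668
Σf(x − x̄)² = Σfx² − (Σfx)²/n = 668 − 212²/84 = 132.9524
Sample variance = 132.9524 / 83 = 1.6018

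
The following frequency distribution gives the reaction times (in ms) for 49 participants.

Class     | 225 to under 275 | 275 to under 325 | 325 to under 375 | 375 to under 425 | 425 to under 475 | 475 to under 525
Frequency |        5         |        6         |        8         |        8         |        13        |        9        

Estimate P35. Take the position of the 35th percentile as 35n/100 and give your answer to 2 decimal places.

363.44

Cumulative frequencies: 5, 11, 19, 27, 40, 49
n = 49; position = 35n/100 = 17.15.
This falls in the class 325 to under 375: L = 325, F = 11, f = 8, h = 50.
35th percentile ≈ 325 + ((17.15 − 11) / 8) × 50 = 363.4375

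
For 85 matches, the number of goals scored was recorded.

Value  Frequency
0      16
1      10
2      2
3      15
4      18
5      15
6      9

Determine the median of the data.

3

Cumulative frequencies: 16, 26, 28, 43, 61, 76, 85
n = 85, so the median is the value in position (n+1)/2 = 43.
Position 43 falls at value 3.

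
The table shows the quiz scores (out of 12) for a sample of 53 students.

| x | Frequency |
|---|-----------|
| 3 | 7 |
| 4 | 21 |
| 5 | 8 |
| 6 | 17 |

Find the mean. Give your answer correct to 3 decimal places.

4.660

Values: 3, 4, 5, 6
Σfx = 7×3 + 21×4 + 8×5 + 17×6 = 247
n = Σf = 53
Mean = 247 / 53 = 4.6604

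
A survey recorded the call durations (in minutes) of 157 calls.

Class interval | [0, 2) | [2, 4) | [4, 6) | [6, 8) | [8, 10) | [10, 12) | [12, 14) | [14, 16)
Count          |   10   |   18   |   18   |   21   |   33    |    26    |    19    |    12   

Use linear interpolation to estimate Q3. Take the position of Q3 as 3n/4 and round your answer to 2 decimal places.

11.37

Cumulative frequencies: 10, 28, 46, 67, 100, 126, 145, 157
n = 157; position = 3n/4 = 117.75.
This falls in the class [10, 12): L = 10, F = 100, f = 26, h = 2.
Upper quartile ≈ 10 + ((117.75 − 100) / 26) × 2 = 11.3654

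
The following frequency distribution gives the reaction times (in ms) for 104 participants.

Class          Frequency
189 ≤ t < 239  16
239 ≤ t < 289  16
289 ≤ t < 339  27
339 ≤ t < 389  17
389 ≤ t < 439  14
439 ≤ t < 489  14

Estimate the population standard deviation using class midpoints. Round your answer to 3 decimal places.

Midpoints: 214, 264, 314, 364, 414, 464
n = 104, Σfm = 34606, mean = 332.7500
Σfm² = 12176084
Σf(m − x̄)² = Σfm² − (Σfm)²/n = 12176084 − 34606²/104 = 660937.5000
Population variance = 660937.5000 / 104 = 6355.1683
Standard deviation = √6355.1683 = 79.7193

79.719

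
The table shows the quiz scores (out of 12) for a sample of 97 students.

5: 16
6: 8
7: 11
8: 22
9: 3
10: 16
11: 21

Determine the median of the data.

Cumulative frequencies: 16, 24, 35, 57, 60, 76, 97
n = 97, so the median is the value in position (n+1)/2 = 49.
Position 49 falls at value 8.

8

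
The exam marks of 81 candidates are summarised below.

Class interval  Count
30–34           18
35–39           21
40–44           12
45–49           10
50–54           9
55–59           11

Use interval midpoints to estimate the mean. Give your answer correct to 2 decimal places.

42.25

Midpoints: 32, 37, 42, 47, 52, 57
Σfm = 18×32 + 21×37 + 12×42 + 10×47 + 9×52 + 11×57 = 3422
n = Σf = 81
Mean = 3422 / 81 = 42.2469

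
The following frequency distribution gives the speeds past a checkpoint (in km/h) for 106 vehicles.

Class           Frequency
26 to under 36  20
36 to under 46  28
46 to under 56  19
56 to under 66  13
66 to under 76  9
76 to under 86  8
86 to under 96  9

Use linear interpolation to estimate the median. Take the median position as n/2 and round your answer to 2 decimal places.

Cumulative frequencies: 20, 48, 67, 80, 89, 97, 106
n = 106; position = n/2 = 53.
This falls in the class 46 to under 56: L = 46, F = 48, f = 19, h = 10.
Median ≈ 46 + ((53 − 48) / 19) × 10 = 48.6316

48.63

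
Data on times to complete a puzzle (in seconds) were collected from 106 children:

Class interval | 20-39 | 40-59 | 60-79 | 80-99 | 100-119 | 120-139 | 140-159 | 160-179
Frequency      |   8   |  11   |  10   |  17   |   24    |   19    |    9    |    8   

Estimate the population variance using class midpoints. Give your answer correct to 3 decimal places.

Midpoints: 29.5, 49.5, 69.5, 89.5, 109.5, 129.5, 149.5, 169.5
n = 106, Σfm = 10787, mean = 101.7642
Σfm² = 1255786.5
Σf(m − x̄)² = Σfm² − (Σfm)²/n = 1255786.5 − 10787²/106 = 158056.6038
Population variance = 158056.6038 / 106 = 1491.1000

1491.100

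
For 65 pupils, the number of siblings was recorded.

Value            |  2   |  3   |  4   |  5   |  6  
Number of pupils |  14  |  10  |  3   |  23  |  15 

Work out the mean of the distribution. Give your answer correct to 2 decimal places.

Values: 2, 3, 4, 5, 6
Σfx = 14×2 + 10×3 + 3×4 + 23×5 + 15×6 = 275
n = Σf = 65
Mean = 275 / 65 = 4.2308

4.23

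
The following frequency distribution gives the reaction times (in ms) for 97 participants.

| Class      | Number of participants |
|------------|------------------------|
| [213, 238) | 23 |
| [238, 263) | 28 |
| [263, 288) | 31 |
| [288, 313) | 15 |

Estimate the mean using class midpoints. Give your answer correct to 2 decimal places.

Midpoints: 225.5, 250.5, 275.5, 300.5
Σfm = 23×225.5 + 28×250.5 + 31×275.5 + 15×300.5 = 25248.5
n = Σf = 97
Mean = 25248.5 / 97 = 260.2938

260.29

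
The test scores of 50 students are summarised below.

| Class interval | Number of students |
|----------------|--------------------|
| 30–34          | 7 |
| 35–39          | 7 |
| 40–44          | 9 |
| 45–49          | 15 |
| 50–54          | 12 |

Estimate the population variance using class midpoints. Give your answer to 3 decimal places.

Midpoints: 32, 37, 42, 47, 52
n = 50, Σfm = 2190, mean = 43.8000
Σfm² = 98210
Σf(m − x̄)² = Σfm² − (Σfm)²/n = 98210 − 2190²/50 = 2288.0000
Population variance = 2288.0000 / 50 = 45.7600

45.760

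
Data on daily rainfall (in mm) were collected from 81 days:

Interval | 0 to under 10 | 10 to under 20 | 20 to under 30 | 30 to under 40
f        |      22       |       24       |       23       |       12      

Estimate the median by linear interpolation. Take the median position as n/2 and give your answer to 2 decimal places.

Cumulative frequencies: 22, 46, 69, 81
n = 81; position = n/2 = 40.5.
This falls in the class 10 to under 20: L = 10, F = 22, f = 24, h = 10.
Median ≈ 10 + ((40.5 − 22) / 24) × 10 = 17.7083

17.71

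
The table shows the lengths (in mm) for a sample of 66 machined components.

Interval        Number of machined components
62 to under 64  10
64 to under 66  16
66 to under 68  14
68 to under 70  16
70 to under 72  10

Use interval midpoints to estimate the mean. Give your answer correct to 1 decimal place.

Midpoints: 63, 65, 67, 69, 71
Σfm = 10×63 + 16×65 + 14×67 + 16×69 + 10×71 = 4422
n = Σf = 66
Mean = 4422 / 66 = 67.0000

67.0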